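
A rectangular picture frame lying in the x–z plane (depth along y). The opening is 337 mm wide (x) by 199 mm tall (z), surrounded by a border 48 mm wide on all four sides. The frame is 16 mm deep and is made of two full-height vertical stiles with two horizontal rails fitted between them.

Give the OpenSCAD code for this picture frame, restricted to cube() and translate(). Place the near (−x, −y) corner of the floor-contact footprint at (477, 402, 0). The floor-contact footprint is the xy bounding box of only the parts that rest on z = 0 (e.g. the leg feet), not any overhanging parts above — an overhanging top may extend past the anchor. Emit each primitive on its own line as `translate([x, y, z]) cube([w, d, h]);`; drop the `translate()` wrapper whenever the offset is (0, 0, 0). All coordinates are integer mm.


translate([477, 402, 0]) cube([48, 16, 295]);
translate([862, 402, 0]) cube([48, 16, 295]);
translate([525, 402, 0]) cube([337, 16, 48]);
translate([525, 402, 247]) cube([337, 16, 48]);


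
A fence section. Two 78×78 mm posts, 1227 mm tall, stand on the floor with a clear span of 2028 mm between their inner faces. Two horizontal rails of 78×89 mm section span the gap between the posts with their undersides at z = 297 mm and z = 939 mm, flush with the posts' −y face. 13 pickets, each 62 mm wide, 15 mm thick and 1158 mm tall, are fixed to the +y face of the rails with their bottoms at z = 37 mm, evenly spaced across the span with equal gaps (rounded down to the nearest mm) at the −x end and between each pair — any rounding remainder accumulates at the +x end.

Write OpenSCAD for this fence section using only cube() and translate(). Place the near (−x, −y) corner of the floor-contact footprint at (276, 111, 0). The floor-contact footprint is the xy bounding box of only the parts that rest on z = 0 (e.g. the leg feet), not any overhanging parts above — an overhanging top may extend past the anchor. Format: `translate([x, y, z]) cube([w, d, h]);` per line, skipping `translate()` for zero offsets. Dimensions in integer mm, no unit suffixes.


translate([276, 111, 0]) cube([78, 78, 1227]);
translate([2382, 111, 0]) cube([78, 78, 1227]);
translate([354, 111, 297]) cube([2028, 78, 89]);
translate([354, 111, 939]) cube([2028, 78, 89]);
translate([441, 189, 37]) cube([62, 15, 1158]);
translate([590, 189, 37]) cube([62, 15, 1158]);
translate([739, 189, 37]) cube([62, 15, 1158]);
translate([888, 189, 37]) cube([62, 15, 1158]);
translate([1037, 189, 37]) cube([62, 15, 1158]);
translate([1186, 189, 37]) cube([62, 15, 1158]);
translate([1335, 189, 37]) cube([62, 15, 1158]);
translate([1484, 189, 37]) cube([62, 15, 1158]);
translate([1633, 189, 37]) cube([62, 15, 1158]);
translate([1782, 189, 37]) cube([62, 15, 1158]);
translate([1931, 189, 37]) cube([62, 15, 1158]);
translate([2080, 189, 37]) cube([62, 15, 1158]);
translate([2229, 189, 37]) cube([62, 15, 1158]);


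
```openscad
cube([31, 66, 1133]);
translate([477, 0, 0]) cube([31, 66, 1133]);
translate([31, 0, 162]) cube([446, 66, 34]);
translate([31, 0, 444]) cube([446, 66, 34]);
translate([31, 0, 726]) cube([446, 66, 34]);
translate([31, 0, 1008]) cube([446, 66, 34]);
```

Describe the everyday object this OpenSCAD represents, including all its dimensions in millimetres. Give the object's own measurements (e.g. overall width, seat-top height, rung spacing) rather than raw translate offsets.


A straight ladder. Two 31×66 mm vertical rails, 1133 mm tall, stand 508 mm apart (outside-to-outside) with their front faces coplanar on the −y side. 4 rungs, each 66 mm deep and 34 mm tall, span between the inner faces of the rails, front faces flush with the rails. The lowest rung's underside is at z = 162 mm and rungs are spaced 282 mm apart (underside to underside).


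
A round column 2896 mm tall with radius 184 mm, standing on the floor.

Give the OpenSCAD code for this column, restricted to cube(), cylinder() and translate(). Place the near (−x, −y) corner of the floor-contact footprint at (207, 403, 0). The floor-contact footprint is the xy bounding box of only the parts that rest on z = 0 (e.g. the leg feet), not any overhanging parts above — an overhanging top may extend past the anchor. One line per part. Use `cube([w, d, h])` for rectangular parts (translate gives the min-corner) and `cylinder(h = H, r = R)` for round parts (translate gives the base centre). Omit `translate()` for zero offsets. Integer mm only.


translate([391, 587, 0]) cylinder(h = 2896, r = 184);


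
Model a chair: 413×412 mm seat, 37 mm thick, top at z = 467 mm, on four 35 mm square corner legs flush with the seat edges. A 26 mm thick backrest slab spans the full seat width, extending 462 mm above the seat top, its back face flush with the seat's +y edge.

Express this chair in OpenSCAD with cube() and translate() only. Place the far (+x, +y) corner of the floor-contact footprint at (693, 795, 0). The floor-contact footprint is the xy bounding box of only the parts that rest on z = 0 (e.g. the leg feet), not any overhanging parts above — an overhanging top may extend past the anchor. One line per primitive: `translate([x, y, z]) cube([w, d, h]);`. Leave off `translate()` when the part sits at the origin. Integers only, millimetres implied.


translate([280, 383, 430]) cube([413, 412, 37]);
translate([280, 383, 0]) cube([35, 35, 430]);
translate([658, 383, 0]) cube([35, 35, 430]);
translate([280, 760, 0]) cube([35, 35, 430]);
translate([658, 760, 0]) cube([35, 35, 430]);
translate([280, 769, 467]) cube([413, 26, 462]);


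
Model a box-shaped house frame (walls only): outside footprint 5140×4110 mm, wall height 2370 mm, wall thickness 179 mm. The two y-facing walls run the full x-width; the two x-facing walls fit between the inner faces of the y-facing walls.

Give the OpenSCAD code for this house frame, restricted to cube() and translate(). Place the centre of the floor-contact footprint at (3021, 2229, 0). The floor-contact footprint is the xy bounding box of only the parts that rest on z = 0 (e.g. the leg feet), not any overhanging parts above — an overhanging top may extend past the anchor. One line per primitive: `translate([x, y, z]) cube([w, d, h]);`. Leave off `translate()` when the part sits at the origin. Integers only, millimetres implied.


translate([451, 174, 0]) cube([5140, 179, 2370]);
translate([451, 4105, 0]) cube([5140, 179, 2370]);
translate([451, 353, 0]) cube([179, 3752, 2370]);
translate([5412, 353, 0]) cube([179, 3752, 2370]);


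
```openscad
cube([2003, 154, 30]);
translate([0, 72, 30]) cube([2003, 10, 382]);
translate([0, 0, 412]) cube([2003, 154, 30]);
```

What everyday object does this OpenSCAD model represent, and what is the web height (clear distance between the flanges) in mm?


An I-beam. The web height is 382 mm.

Two wide flanges with a thin centred web — an I-beam. Overall 442 mm minus two 30 mm flanges gives a web of 442 − 2·30 = 382 mm.


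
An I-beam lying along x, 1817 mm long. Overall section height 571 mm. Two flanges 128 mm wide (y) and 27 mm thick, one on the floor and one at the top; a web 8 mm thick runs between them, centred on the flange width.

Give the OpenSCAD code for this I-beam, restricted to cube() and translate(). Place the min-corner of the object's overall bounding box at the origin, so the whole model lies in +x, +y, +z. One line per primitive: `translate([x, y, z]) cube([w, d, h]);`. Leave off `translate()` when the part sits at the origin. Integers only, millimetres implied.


cube([1817, 128, 27]);
translate([0, 60, 27]) cube([1817, 8, 517]);
translate([0, 0, 544]) cube([1817, 128, 27]);


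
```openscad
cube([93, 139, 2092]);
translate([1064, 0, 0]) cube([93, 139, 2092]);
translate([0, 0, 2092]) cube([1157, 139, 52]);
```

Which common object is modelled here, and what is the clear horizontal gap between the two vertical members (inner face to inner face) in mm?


A door frame. The clear opening width is 971 mm.

Two 2092 mm tall posts with a header on top — a door frame. The left jamb is 93 mm wide at x = 0; the right jamb starts at x = 1064. The clear opening is 1064 − 93 = 971 mm.


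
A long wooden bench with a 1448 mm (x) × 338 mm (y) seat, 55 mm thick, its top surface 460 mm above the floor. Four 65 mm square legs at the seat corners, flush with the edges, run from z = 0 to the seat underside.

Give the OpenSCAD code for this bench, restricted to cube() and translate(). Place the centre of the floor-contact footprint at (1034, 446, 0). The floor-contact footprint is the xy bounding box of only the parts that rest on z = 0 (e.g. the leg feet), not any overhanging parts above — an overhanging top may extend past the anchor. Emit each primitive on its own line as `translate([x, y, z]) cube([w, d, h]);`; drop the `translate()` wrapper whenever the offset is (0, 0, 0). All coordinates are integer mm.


translate([310, 277, 405]) cube([1448, 338, 55]);
translate([310, 277, 0]) cube([65, 65, 405]);
translate([310, 550, 0]) cube([65, 65, 405]);
translate([1693, 277, 0]) cube([65, 65, 405]);
translate([1693, 550, 0]) cube([65, 65, 405]);


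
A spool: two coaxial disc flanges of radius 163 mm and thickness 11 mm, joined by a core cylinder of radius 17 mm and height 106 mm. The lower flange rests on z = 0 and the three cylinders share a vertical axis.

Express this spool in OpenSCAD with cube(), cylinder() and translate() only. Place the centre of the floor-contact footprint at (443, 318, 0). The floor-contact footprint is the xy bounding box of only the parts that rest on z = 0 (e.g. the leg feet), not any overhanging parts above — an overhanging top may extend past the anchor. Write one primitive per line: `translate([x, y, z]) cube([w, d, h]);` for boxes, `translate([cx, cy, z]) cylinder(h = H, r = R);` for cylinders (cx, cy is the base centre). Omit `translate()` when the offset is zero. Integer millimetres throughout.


translate([443, 318, 0]) cylinder(h = 11, r = 163);
translate([443, 318, 11]) cylinder(h = 106, r = 17);
translate([443, 318, 117]) cylinder(h = 11, r = 163);


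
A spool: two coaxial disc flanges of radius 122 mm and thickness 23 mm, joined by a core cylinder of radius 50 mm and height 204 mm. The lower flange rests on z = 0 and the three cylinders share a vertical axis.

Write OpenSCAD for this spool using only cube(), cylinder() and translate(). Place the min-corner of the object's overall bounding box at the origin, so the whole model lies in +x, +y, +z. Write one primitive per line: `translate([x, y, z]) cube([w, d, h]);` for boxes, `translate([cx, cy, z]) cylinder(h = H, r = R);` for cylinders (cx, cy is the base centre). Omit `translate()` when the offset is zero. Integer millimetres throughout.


translate([122, 122, 0]) cylinder(h = 23, r = 122);
translate([122, 122, 23]) cylinder(h = 204, r = 50);
translate([122, 122, 227]) cylinder(h = 23, r = 122);


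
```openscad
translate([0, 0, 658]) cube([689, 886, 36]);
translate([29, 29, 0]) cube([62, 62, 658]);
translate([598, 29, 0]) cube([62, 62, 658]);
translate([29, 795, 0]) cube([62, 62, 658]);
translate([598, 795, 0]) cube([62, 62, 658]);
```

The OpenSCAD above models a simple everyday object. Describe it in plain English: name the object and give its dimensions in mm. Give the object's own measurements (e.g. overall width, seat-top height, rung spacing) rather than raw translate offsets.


A table: top 689 mm (x) × 886 mm (y), 36 mm thick, upper face at z = 694 mm, on four 62×62 mm square legs, each inset 29 mm from the nearest pair of top edges from z = 0 to the bottom of the top.


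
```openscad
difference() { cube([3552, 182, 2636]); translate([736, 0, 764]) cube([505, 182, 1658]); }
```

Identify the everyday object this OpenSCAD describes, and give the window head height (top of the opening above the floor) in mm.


A wall with a window opening. The window head height is 2422 mm.

A wall with a rectangular opening subtracted — a window. Sill at z = 764, opening 1658 mm tall, so the head is at 764 + 1658 = 2422 mm.


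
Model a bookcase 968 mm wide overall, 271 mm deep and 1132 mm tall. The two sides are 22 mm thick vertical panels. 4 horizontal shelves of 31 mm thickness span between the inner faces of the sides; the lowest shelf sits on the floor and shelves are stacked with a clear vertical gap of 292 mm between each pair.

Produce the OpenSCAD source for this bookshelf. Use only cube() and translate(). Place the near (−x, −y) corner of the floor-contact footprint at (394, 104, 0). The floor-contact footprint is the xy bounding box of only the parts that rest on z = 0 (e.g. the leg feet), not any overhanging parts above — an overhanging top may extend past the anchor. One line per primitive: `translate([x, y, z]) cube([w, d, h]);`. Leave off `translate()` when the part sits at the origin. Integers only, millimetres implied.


translate([394, 104, 0]) cube([22, 271, 1132]);
translate([1340, 104, 0]) cube([22, 271, 1132]);
translate([416, 104, 0]) cube([924, 271, 31]);
translate([416, 104, 323]) cube([924, 271, 31]);
translate([416, 104, 646]) cube([924, 271, 31]);
translate([416, 104, 969]) cube([924, 271, 31]);


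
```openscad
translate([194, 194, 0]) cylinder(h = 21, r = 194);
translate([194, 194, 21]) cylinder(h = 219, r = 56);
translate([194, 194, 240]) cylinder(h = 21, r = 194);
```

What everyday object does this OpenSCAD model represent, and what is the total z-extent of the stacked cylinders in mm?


A spool. The overall height is 261 mm.

Three coaxial cylinders, large–small–large — a spool. Two 21 mm flanges and a 219 mm core give 21 + 219 + 21 = 261 mm.


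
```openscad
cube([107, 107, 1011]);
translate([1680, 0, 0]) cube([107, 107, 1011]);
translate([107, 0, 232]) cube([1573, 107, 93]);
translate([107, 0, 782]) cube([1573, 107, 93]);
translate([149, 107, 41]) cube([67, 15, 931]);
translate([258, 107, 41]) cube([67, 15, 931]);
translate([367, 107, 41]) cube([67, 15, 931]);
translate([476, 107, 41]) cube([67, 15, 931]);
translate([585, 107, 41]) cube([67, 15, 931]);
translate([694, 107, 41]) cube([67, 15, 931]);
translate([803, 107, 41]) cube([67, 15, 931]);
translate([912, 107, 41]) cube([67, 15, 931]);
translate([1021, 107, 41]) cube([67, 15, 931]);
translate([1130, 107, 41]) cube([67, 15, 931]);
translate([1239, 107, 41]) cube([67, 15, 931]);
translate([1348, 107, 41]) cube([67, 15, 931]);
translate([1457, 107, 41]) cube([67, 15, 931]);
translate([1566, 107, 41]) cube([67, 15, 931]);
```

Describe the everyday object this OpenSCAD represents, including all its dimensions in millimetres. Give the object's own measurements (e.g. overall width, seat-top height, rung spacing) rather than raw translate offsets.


A fence section. Two 107×107 mm posts, 1011 mm tall, stand on the floor with a clear span of 1573 mm between their inner faces. Two horizontal rails of 107×93 mm section span the gap between the posts with their undersides at z = 232 mm and z = 782 mm, flush with the posts' −y face. 14 pickets, each 67 mm wide, 15 mm thick and 931 mm tall, are fixed to the +y face of the rails with their bottoms at z = 41 mm, spaced across the span with a 42 mm gap after the −x post and between neighbouring pickets, with 47 mm left before the +x post.


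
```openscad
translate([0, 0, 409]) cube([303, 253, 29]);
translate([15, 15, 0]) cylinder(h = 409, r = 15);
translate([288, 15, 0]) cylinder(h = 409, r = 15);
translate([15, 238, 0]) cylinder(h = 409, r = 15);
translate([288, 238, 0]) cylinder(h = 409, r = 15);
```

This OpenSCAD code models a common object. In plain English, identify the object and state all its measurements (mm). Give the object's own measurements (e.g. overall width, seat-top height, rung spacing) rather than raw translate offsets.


A simple wooden stool: a rectangular seat 303 mm (x) by 253 mm (y), 29 mm thick, top face at z = 438 mm, on four round legs, each 30 mm in diameter. The legs rest on z = 0, each leg's axis is inset half a diameter from the nearest pair of seat edges (so the leg's bounding box is flush with the corner).


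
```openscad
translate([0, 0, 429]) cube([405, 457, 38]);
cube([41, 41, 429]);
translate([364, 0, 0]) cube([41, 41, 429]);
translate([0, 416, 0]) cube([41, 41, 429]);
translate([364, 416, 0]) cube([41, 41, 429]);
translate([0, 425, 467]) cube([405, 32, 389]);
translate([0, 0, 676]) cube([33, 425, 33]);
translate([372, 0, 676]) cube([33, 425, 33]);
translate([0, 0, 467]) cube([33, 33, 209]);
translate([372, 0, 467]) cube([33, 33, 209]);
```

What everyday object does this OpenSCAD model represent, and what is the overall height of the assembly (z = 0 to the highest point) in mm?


A chair. The overall height is 856 mm.

A slab on four corner posts with a tall panel at the back — a chair. The seat slab sits at z = 429 with thickness 38, and the 389 mm backrest starts at the seat top, so the overall height is 429 + 38 + 389 = 856 mm.


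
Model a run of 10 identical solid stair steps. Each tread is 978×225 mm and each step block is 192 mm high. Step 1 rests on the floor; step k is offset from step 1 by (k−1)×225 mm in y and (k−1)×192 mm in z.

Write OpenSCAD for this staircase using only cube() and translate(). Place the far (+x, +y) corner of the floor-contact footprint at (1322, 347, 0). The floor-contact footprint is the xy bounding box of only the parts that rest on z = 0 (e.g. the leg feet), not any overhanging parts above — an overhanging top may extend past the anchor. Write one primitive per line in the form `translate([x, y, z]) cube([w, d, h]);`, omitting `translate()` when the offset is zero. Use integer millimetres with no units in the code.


translate([344, 122, 0]) cube([978, 225, 192]);
translate([344, 347, 192]) cube([978, 225, 192]);
translate([344, 572, 384]) cube([978, 225, 192]);
translate([344, 797, 576]) cube([978, 225, 192]);
translate([344, 1022, 768]) cube([978, 225, 192]);
translate([344, 1247, 960]) cube([978, 225, 192]);
translate([344, 1472, 1152]) cube([978, 225, 192]);
translate([344, 1697, 1344]) cube([978, 225, 192]);
translate([344, 1922, 1536]) cube([978, 225, 192]);
translate([344, 2147, 1728]) cube([978, 225, 192]);


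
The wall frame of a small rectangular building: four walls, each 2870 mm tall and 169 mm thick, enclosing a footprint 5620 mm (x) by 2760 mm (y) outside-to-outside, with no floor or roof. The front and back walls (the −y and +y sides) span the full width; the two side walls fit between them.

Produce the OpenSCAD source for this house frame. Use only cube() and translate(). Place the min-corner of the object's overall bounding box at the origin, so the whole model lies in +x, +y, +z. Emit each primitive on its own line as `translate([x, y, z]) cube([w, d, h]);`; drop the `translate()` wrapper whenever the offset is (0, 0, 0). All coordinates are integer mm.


cube([5620, 169, 2870]);
translate([0, 2591, 0]) cube([5620, 169, 2870]);
translate([0, 169, 0]) cube([169, 2422, 2870]);
translate([5451, 169, 0]) cube([169, 2422, 2870]);


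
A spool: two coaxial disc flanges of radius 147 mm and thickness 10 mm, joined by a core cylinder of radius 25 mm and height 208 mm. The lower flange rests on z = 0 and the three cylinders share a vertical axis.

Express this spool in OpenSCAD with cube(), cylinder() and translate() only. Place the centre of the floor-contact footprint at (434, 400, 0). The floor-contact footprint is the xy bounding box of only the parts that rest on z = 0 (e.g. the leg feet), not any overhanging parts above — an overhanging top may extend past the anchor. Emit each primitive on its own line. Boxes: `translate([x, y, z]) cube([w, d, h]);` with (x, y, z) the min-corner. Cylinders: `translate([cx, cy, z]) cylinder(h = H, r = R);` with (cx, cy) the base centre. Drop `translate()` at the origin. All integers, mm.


translate([434, 400, 0]) cylinder(h = 10, r = 147);
translate([434, 400, 10]) cylinder(h = 208, r = 25);
translate([434, 400, 218]) cylinder(h = 10, r = 147);


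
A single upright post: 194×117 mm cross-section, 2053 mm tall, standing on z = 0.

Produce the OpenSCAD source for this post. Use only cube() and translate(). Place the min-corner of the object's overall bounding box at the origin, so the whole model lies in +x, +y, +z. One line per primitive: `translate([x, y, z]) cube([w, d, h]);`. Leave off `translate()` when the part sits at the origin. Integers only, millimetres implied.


cube([194, 117, 2053]);


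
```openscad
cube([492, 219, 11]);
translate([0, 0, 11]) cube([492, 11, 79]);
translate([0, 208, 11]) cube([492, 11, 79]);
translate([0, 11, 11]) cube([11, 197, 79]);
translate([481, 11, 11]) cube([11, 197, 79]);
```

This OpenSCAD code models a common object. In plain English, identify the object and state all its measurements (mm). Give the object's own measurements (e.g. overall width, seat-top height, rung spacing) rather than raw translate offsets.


An open-topped rectangular box: outside dimensions 492×219×90 mm, with a uniform wall and base thickness of 11 mm. The base is a full 492×219 slab on the floor; four walls sit on top of the base. The front and back walls (the −y and +y sides) span the full width; the two side walls fit between them.


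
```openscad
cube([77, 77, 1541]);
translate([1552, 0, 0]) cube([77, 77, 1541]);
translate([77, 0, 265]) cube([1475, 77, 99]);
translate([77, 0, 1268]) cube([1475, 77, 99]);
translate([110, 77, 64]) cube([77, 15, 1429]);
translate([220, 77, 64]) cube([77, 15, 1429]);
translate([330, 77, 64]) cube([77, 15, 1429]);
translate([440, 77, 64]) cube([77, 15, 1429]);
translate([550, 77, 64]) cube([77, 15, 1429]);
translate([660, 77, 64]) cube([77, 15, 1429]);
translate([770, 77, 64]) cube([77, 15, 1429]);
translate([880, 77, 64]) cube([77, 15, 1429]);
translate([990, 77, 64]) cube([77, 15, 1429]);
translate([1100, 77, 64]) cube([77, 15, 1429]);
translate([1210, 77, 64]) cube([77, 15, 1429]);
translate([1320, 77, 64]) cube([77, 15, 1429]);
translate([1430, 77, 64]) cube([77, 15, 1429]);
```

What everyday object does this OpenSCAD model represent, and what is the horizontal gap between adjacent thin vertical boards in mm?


A fence section. The picket gap is 33 mm.

Two posts, two rails, 13 pickets — a fence section. Span 1475 mm holds 13 pickets of 77 mm with 14 equal gaps: ⌊(1475 − 13·77) / 14⌋ = 33 mm.


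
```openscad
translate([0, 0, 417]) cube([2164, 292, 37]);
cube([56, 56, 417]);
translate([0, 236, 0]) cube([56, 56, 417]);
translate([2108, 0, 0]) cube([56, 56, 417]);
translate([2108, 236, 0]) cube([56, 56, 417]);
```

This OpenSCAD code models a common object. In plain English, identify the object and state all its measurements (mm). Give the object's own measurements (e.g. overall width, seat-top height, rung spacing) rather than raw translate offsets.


A bench: a 2164×292 mm seat slab, 37 mm thick, top at z = 454 mm, on four 56×56 mm square legs flush with the seat corners and standing on z = 0.


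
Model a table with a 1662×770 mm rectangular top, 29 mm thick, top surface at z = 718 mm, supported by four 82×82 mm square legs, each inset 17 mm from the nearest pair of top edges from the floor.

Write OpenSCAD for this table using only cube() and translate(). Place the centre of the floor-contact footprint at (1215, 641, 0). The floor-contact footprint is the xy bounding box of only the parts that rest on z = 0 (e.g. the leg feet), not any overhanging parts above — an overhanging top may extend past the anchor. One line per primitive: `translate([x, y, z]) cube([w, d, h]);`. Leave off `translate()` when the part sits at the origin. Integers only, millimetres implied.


// leg_h = 718 - 29 = 689
translate([384, 256, 689]) cube([1662, 770, 29]);
translate([401, 273, 0]) cube([82, 82, 689]);
translate([1947, 273, 0]) cube([82, 82, 689]);
translate([401, 927, 0]) cube([82, 82, 689]);
translate([1947, 927, 0]) cube([82, 82, 689]);


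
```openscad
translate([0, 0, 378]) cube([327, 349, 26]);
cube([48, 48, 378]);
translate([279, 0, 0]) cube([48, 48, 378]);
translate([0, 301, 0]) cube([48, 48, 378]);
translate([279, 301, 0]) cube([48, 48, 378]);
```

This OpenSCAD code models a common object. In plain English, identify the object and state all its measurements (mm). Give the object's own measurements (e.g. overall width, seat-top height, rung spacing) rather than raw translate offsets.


A simple wooden stool: a rectangular seat 327 mm (x) by 349 mm (y), 26 mm thick, top face at z = 404 mm, on four square legs, each 48×48 mm in cross-section. The legs rest on z = 0, each flush with a corner of the seat.


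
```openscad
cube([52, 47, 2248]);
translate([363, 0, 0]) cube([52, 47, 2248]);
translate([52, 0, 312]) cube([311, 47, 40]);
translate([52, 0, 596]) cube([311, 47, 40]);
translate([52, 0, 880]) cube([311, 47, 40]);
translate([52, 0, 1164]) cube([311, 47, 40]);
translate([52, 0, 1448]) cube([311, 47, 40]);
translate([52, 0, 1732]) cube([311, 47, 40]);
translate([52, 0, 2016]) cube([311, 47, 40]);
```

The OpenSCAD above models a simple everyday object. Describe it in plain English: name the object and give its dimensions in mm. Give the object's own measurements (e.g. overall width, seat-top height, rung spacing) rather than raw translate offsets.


A straight ladder. Two 52×47 mm vertical rails, 2248 mm tall, stand 415 mm apart (outside-to-outside) with their front faces coplanar on the −y side. 7 rungs, each 47 mm deep and 40 mm tall, span between the inner faces of the rails, front faces flush with the rails. The lowest rung's underside is at z = 312 mm and rungs are spaced 284 mm apart (underside to underside).


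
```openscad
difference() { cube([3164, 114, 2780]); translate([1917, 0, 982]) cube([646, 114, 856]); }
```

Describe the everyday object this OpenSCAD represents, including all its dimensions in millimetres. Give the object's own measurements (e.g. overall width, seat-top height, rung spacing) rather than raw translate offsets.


A wall 3164 mm long (x), 114 mm thick (y), 2780 mm tall, with a rectangular window opening cut through it. The opening is 646 mm wide and 856 mm tall; its sill is at z = 982 mm and its near (−x) edge is 1917 mm from the wall's −x end. The opening passes through the full wall thickness.


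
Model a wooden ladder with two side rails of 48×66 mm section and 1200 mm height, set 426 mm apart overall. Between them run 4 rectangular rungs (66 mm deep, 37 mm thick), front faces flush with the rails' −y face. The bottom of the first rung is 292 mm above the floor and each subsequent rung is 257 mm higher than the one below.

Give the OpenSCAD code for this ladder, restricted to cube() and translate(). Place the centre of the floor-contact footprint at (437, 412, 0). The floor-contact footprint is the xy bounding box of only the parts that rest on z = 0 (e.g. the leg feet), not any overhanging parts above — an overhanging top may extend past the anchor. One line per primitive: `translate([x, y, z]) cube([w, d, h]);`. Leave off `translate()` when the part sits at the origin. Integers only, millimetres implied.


translate([224, 379, 0]) cube([48, 66, 1200]);
translate([602, 379, 0]) cube([48, 66, 1200]);
translate([272, 379, 292]) cube([330, 66, 37]);
translate([272, 379, 549]) cube([330, 66, 37]);
translate([272, 379, 806]) cube([330, 66, 37]);
translate([272, 379, 1063]) cube([330, 66, 37]);


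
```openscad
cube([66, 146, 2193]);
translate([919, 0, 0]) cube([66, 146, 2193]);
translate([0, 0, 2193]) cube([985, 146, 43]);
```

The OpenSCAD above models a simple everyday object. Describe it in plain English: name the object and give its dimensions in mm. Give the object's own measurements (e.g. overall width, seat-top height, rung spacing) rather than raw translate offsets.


A door frame. The clear opening is 853 mm wide and 2193 mm high. Two 66 mm wide jambs, 146 mm deep, stand either side of the opening from the floor to the top of the opening. A 43 mm thick head sits across the top of both jambs, spanning the full outside width of the frame.


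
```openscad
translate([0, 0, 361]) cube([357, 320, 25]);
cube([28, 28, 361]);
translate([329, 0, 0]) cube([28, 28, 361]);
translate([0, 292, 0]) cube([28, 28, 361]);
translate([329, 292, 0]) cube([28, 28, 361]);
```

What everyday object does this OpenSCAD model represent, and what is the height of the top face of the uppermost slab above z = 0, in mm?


A stool. The seat height is 386 mm.

A 357×320×25 slab at z = 361 on four corner posts — a stool. The seat top is 361 + 25 = 386 mm.


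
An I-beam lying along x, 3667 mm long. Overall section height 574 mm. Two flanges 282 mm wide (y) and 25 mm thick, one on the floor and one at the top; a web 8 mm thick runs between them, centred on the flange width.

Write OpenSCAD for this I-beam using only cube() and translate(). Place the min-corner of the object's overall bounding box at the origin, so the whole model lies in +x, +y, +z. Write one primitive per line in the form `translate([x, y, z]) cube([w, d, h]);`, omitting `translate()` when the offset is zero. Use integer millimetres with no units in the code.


cube([3667, 282, 25]);
translate([0, 137, 25]) cube([3667, 8, 524]);
translate([0, 0, 549]) cube([3667, 282, 25]);


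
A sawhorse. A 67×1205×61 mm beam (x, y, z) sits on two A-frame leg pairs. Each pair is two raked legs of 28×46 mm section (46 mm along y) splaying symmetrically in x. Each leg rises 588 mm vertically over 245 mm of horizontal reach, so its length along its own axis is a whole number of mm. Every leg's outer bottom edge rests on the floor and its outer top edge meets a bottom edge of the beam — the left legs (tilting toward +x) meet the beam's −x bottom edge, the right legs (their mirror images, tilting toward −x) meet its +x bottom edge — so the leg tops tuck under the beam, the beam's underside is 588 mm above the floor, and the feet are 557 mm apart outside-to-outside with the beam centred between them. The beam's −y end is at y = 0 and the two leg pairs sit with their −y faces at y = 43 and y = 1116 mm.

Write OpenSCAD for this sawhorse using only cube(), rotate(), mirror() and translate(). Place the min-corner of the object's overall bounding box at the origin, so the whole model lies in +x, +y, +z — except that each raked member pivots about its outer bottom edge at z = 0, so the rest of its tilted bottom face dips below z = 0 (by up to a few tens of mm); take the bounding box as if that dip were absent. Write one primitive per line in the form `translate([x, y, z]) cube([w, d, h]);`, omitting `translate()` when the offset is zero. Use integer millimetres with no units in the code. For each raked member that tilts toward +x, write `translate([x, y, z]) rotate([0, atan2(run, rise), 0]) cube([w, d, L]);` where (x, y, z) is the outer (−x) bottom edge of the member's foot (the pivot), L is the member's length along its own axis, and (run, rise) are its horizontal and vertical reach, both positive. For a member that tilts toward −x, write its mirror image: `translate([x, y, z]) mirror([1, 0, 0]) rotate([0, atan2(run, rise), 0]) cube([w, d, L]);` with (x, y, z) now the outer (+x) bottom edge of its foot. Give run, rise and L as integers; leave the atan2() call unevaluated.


translate([245, 0, 588]) cube([67, 1205, 61]);
translate([0, 43, 0]) rotate([0, atan2(245, 588), 0]) cube([28, 46, 637]);
translate([557, 43, 0]) mirror([1, 0, 0]) rotate([0, atan2(245, 588), 0]) cube([28, 46, 637]);
translate([0, 1116, 0]) rotate([0, atan2(245, 588), 0]) cube([28, 46, 637]);
translate([557, 1116, 0]) mirror([1, 0, 0]) rotate([0, atan2(245, 588), 0]) cube([28, 46, 637]);


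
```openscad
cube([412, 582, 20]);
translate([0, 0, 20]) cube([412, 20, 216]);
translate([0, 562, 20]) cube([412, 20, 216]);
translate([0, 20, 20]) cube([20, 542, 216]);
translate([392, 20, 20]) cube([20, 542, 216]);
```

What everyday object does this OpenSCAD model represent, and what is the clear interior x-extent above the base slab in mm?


An open box. The internal width is 372 mm.

A 412×582 base slab with four walls standing on it — an open box. The base is 412 mm wide and the walls are 20 mm thick, so the internal width is 412 − 2 × 20 = 372 mm.


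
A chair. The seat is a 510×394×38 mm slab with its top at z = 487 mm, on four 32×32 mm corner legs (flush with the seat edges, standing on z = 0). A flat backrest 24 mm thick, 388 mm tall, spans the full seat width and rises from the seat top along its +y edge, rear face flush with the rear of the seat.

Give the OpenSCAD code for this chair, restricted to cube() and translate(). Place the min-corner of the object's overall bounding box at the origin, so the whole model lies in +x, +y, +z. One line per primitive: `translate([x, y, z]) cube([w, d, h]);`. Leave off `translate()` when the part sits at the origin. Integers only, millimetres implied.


translate([0, 0, 449]) cube([510, 394, 38]);
cube([32, 32, 449]);
translate([478, 0, 0]) cube([32, 32, 449]);
translate([0, 362, 0]) cube([32, 32, 449]);
translate([478, 362, 0]) cube([32, 32, 449]);
translate([0, 370, 487]) cube([510, 24, 388]);


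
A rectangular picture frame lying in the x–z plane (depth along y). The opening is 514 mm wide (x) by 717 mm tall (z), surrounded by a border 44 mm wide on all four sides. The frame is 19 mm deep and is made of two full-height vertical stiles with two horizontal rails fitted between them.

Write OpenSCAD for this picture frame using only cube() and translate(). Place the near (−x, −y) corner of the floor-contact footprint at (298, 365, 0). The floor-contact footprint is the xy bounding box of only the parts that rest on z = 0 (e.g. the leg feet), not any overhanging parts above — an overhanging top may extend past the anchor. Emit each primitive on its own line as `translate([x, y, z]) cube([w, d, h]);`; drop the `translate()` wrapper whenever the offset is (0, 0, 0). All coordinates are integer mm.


translate([298, 365, 0]) cube([44, 19, 805]);
translate([856, 365, 0]) cube([44, 19, 805]);
translate([342, 365, 0]) cube([514, 19, 44]);
translate([342, 365, 761]) cube([514, 19, 44]);


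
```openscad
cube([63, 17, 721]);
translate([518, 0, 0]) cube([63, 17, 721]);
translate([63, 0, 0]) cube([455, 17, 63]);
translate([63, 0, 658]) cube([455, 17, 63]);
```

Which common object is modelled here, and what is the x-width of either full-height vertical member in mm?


A picture frame. The border width is 63 mm.

Four thin pieces enclosing a rectangular opening — a picture frame. The two full-height stiles are 721 mm tall; the top rail sits at z = 658 and is 63 mm tall, so the border above the opening is 721 − 658 = 63 mm, matching the stile x-width.


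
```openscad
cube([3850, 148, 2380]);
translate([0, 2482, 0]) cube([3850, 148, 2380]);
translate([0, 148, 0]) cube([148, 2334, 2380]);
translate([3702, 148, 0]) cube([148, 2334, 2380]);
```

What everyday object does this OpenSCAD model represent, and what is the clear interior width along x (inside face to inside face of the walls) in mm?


A house (or room) frame. The interior width is 3554 mm.

Four 2380 mm walls enclosing a rectangle with no floor or roof — a room or house frame. Outside width is 3850 mm and wall thickness is 148 mm, so the interior width is 3850 − 2 × 148 = 3554 mm.


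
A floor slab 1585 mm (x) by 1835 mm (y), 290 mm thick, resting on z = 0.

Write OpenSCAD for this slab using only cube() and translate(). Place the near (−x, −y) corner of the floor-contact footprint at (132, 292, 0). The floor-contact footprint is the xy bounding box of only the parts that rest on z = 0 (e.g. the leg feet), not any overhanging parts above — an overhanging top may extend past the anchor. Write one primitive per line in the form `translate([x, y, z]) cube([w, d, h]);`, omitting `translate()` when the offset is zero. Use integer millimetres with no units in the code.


translate([132, 292, 0]) cube([1585, 1835, 290]);


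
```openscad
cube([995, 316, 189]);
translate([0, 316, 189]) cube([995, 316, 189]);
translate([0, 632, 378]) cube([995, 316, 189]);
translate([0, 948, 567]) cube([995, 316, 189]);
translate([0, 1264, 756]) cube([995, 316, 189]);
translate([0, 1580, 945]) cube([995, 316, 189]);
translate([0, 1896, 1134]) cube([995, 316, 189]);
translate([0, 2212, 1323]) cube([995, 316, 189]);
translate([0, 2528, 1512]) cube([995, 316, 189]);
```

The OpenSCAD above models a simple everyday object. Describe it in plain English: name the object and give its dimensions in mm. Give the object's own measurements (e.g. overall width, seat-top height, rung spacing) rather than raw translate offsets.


A straight staircase of 9 solid steps. Each step is 995 mm wide (x), 316 mm deep (y, the going) and 189 mm tall (the rise). The first step rests on the floor; each subsequent step sits one going further in +y and one rise higher in +z, directly behind and above the previous step with no overlap.


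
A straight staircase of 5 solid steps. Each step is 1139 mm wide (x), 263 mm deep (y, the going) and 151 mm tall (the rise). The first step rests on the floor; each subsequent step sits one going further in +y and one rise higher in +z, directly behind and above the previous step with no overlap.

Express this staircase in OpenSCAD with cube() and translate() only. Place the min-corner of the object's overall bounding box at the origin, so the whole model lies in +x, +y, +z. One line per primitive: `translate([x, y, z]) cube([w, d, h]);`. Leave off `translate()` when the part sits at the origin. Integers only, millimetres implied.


cube([1139, 263, 151]);
translate([0, 263, 151]) cube([1139, 263, 151]);
translate([0, 526, 302]) cube([1139, 263, 151]);
translate([0, 789, 453]) cube([1139, 263, 151]);
translate([0, 1052, 604]) cube([1139, 263, 151]);


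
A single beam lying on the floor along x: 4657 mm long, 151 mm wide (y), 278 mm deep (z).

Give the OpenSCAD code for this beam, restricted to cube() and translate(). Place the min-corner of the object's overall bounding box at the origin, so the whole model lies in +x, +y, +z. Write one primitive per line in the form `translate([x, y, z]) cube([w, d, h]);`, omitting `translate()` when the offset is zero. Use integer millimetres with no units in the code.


cube([4657, 151, 278]);


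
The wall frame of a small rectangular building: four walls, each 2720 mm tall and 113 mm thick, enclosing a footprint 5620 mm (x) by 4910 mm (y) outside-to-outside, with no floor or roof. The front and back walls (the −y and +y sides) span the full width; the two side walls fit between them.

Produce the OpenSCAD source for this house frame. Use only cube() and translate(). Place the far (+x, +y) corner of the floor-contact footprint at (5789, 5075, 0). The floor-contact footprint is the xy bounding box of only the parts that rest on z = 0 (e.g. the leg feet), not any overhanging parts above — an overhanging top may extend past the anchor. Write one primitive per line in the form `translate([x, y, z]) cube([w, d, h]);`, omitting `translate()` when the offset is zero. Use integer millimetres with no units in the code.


translate([169, 165, 0]) cube([5620, 113, 2720]);
translate([169, 4962, 0]) cube([5620, 113, 2720]);
translate([169, 278, 0]) cube([113, 4684, 2720]);
translate([5676, 278, 0]) cube([113, 4684, 2720]);


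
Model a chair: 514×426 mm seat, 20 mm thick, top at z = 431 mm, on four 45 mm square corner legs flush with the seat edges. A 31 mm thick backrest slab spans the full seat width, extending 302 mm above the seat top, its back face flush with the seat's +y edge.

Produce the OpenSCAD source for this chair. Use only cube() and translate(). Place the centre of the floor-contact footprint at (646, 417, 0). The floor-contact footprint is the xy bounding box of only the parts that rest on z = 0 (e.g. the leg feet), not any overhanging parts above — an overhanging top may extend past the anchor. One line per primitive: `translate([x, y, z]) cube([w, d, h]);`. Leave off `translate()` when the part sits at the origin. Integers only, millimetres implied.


translate([389, 204, 411]) cube([514, 426, 20]);
translate([389, 204, 0]) cube([45, 45, 411]);
translate([858, 204, 0]) cube([45, 45, 411]);
translate([389, 585, 0]) cube([45, 45, 411]);
translate([858, 585, 0]) cube([45, 45, 411]);
translate([389, 599, 431]) cube([514, 31, 302]);
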